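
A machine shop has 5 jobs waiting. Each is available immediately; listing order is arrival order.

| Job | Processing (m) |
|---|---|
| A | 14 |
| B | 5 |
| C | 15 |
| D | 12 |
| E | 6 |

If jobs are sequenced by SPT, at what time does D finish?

SPT (increasing processing time): B E D A C.
B: 0→5
E: 5→11
D: 11→23

23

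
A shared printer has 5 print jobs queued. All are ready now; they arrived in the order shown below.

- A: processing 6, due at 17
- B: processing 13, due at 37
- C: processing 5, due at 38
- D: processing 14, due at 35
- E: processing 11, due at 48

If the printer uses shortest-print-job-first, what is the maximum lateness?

SPT (increasing processing time): C A E B D.
C: 0→5, due 38, lateness -33
A: 5→11, due 17, lateness -6
E: 11→22, due 48, lateness -26
B: 22→35, due 37, lateness -2
D: 35→49, due 35, lateness 14
Maximum = 14.

14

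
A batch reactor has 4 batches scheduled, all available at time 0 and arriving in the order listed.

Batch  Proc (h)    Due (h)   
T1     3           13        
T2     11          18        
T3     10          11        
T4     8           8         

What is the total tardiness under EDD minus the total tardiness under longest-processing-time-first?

EDD (increasing due date): T4 T3 T1 T2.
T4: 0→8, due 8, tardiness 0
T3: 8→18, due 11, tardiness 7
T1: 18→21, due 13, tardiness 8
T2: 21→32, due 18, tardiness 14
Sum = 0+7+8+14 = 29.
LPT (decreasing processing time): T2 T3 T4 T1.
T2: 0→11, due 18, tardiness 0
T3: 11→21, due 11, tardiness 10
T4: 21→29, due 8, tardiness 21
T1: 29→32, due 13, tardiness 19
Sum = 0+10+21+19 = 50.
Difference = 29 − 50 = -21.

-21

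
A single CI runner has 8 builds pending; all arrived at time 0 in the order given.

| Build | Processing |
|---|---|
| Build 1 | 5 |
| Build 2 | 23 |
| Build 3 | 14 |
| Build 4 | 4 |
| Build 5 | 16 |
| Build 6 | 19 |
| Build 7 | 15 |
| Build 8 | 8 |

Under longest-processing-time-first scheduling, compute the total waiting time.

LPT (decreasing processing time): Build 2 Build 6 Build 5 Build 7 Build 3 Build 8 Build 1 Build 4.
Build 2: waits 0, runs 0→23
Build 6: waits 23, runs 23→42
Build 5: waits 42, runs 42→58
Build 7: waits 58, runs 58→73
Build 3: waits 73, runs 73→87
Build 8: waits 87, runs 87→95
Build 1: waits 95, runs 95→100
Build 4: waits 100, runs 100→104
Sum = 0+23+42+58+73+87+95+100 = 478.

478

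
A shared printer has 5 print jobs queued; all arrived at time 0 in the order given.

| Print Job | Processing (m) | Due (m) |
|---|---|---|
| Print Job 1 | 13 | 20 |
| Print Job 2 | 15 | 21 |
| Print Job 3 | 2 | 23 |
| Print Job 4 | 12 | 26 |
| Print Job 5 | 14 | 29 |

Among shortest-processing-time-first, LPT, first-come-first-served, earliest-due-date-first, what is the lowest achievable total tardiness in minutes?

SPT (increasing processing time): Print Job 3 Print Job 4 Print Job 1 Print Job 5 Print Job 2.
Print Job 3: 0→2, due 23, tardiness 0
Print Job 4: 2→14, due 26, tardiness 0
Print Job 1: 14→27, due 20, tardiness 7
Print Job 5: 27→41, due 29, tardiness 12
Print Job 2: 41→56, due 21, tardiness 35
Sum = 0+0+7+12+35 = 54.
LPT (decreasing processing time): Print Job 2 Print Job 5 Print Job 1 Print Job 4 Print Job 3.
Print Job 2: 0→15, due 21, tardiness 0
Print Job 5: 15→29, due 29, tardiness 0
Print Job 1: 29→42, due 20, tardiness 22
Print Job 4: 42→54, due 26, tardiness 28
Print Job 3: 54→56, due 23, tardiness 33
Sum = 0+0+22+28+33 = 83.
FIFO (arrival order): Print Job 1 Print Job 2 Print Job 3 Print Job 4 Print Job 5.
Print Job 1: 0→13, due 20, tardiness 0
Print Job 2: 13→28, due 21, tardiness 7
Print Job 3: 28→30, due 23, tardiness 7
Print Job 4: 30→42, due 26, tardiness 16
Print Job 5: 42→56, due 29, tardiness 27
Sum = 0+7+7+16+27 = 57.
EDD (increasing due date): Print Job 1 Print Job 2 Print Job 3 Print Job 4 Print Job 5.
Print Job 1: 0→13, due 20, tardiness 0
Print Job 2: 13→28, due 21, tardiness 7
Print Job 3: 28→30, due 23, tardiness 7
Print Job 4: 30→42, due 26, tardiness 16
Print Job 5: 42→56, due 29, tardiness 27
Sum = 0+7+7+16+27 = 57.
SPT 54, LPT 83, FIFO 57, EDD 57 → minimum 54.

54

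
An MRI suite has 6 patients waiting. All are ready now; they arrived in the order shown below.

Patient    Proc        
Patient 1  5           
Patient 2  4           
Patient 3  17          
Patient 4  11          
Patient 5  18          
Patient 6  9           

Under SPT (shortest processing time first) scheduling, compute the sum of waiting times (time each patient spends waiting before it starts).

SPT (increasing processing time): Patient 2 Patient 1 Patient 6 Patient 4 Patient 3 Patient 5.
Patient 2: waits 0, runs 0→4
Patient 1: waits 4, runs 4→9
Patient 6: waits 9, runs 9→18
Patient 4: waits 18, runs 18→29
Patient 3: waits 29, runs 29→46
Patient 5: waits 46, runs 46→64
Sum = 0+4+9+18+29+46 = 106.

106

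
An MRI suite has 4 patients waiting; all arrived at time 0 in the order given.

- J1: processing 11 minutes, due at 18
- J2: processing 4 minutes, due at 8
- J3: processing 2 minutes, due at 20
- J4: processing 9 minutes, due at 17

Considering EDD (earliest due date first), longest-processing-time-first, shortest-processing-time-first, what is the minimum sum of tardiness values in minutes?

8

EDD (increasing due date): J2 J4 J1 J3.
J2: 0→4, due 8, tardiness 0
J4: 4→13, due 17, tardiness 0
J1: 13→24, due 18, tardiness 6
J3: 24→26, due 20, tardiness 6
Sum = 0+0+6+6 = 12.
LPT (decreasing processing time): J1 J4 J2 J3.
J1: 0→11, due 18, tardiness 0
J4: 11→20, due 17, tardiness 3
J2: 20→24, due 8, tardiness 16
J3: 24→26, due 20, tardiness 6
Sum = 0+3+16+6 = 25.
SPT (increasing processing time): J3 J2 J4 J1.
J3: 0→2, due 20, tardiness 0
J2: 2→6, due 8, tardiness 0
J4: 6→15, due 17, tardiness 0
J1: 15→26, due 18, tardiness 8
Sum = 0+0+0+8 = 8.
EDD 12, LPT 25, SPT 8 → minimum 8.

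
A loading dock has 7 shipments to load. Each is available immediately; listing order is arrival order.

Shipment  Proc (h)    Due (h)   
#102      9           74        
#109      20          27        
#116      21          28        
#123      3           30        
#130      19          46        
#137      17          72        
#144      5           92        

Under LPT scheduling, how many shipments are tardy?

5

LPT (decreasing processing time): #116 #109 #130 #137 #102 #144 #123.
#116: 0→21, due 28, tardiness 0
#109: 21→41, due 27, tardiness 14
#130: 41→60, due 46, tardiness 14
#137: 60→77, due 72, tardiness 5
#102: 77→86, due 74, tardiness 12
#144: 86→91, due 92, tardiness 0
#123: 91→94, due 30, tardiness 64
Late shipments: 5.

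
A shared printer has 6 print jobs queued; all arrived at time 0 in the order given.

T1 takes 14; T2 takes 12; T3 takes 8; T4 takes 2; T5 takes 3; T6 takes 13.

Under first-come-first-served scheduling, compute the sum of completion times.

201

FIFO (arrival order): T1 T2 T3 T4 T5 T6.
T1: 0→14
T2: 14→26
T3: 26→34
T4: 34→36
T5: 36→39
T6: 39→52
Sum = 14+26+34+36+39+52 = 201.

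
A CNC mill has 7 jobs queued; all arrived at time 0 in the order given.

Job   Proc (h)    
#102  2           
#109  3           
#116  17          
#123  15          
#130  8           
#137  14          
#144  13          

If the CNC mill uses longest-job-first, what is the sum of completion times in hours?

363

LPT (decreasing processing time): #116 #123 #137 #144 #130 #109 #102.
#116: 0→17
#123: 17→32
#137: 32→46
#144: 46→59
#130: 59→67
#109: 67→70
#102: 70→72
Sum = 17+32+46+59+67+70+72 = 363.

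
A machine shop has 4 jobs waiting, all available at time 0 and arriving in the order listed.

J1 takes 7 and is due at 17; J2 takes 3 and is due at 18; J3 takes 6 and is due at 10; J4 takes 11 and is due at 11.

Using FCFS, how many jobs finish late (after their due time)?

FIFO (arrival order): J1 J2 J3 J4.
J1: 0→7, due 17, tardiness 0
J2: 7→10, due 18, tardiness 0
J3: 10→16, due 10, tardiness 6
J4: 16→27, due 11, tardiness 16
Late jobs: 2.

2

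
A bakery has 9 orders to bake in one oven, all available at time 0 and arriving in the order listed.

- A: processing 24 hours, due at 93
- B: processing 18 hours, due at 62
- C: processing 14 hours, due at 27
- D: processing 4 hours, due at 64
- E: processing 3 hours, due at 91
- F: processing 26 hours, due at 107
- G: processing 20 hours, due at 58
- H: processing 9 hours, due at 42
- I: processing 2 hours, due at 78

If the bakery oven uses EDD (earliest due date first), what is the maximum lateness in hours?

13

EDD (increasing due date): C H G B D I E A F.
C: 0→14, due 27, lateness -13
H: 14→23, due 42, lateness -19
G: 23→43, due 58, lateness -15
B: 43→61, due 62, lateness -1
D: 61→65, due 64, lateness 1
I: 65→67, due 78, lateness -11
E: 67→70, due 91, lateness -21
A: 70→94, due 93, lateness 1
F: 94→120, due 107, lateness 13
Maximum = 13.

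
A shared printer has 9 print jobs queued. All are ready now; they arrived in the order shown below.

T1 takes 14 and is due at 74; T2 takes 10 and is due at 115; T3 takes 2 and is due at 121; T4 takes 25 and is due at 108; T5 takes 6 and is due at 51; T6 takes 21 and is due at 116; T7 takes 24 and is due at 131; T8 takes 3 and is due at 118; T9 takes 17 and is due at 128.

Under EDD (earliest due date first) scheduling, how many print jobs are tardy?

EDD (increasing due date): T5 T1 T4 T2 T6 T8 T3 T9 T7.
T5: 0→6, due 51, tardiness 0
T1: 6→20, due 74, tardiness 0
T4: 20→45, due 108, tardiness 0
T2: 45→55, due 115, tardiness 0
T6: 55→76, due 116, tardiness 0
T8: 76→79, due 118, tardiness 0
T3: 79→81, due 121, tardiness 0
T9: 81→98, due 128, tardiness 0
T7: 98→122, due 131, tardiness 0
Late print jobs: 0.

0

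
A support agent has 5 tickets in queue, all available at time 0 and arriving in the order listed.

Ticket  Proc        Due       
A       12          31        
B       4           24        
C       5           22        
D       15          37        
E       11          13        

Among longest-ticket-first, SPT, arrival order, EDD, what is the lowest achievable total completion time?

112

LPT (decreasing processing time): D A E C B.
D: 0→15
A: 15→27
E: 27→38
C: 38→43
B: 43→47
Sum = 15+27+38+43+47 = 170.
SPT (increasing processing time): B C E A D.
B: 0→4
C: 4→9
E: 9→20
A: 20→32
D: 32→47
Sum = 4+9+20+32+47 = 112.
FIFO (arrival order): A B C D E.
A: 0→12
B: 12→16
C: 16→21
D: 21→36
E: 36→47
Sum = 12+16+21+36+47 = 132.
EDD (increasing due date): E C B A D.
E: 0→11
C: 11→16
B: 16→20
A: 20→32
D: 32→47
Sum = 11+16+20+32+47 = 126.
LPT 170, SPT 112, FIFO 132, EDD 126 → minimum 112.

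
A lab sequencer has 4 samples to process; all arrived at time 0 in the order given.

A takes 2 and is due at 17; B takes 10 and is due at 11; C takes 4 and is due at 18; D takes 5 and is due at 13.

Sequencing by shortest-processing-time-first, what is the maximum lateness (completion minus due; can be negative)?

10

SPT (increasing processing time): A C D B.
A: 0→2, due 17, lateness -15
C: 2→6, due 18, lateness -12
D: 6→11, due 13, lateness -2
B: 11→21, due 11, lateness 10
Maximum = 10.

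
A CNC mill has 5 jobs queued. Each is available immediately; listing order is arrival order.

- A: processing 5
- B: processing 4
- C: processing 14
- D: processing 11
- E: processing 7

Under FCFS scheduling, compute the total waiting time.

71

FIFO (arrival order): A B C D E.
A: waits 0, runs 0→5
B: waits 5, runs 5→9
C: waits 9, runs 9→23
D: waits 23, runs 23→34
E: waits 34, runs 34→41
Sum = 0+5+9+23+34 = 71.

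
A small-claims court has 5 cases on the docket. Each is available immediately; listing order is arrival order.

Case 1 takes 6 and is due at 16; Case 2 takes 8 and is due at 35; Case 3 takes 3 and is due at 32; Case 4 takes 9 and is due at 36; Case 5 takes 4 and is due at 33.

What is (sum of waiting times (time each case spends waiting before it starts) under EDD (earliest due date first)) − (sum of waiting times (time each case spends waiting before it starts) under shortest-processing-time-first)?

EDD (increasing due date): Case 1 Case 3 Case 5 Case 2 Case 4.
Case 1: waits 0, runs 0→6
Case 3: waits 6, runs 6→9
Case 5: waits 9, runs 9→13
Case 2: waits 13, runs 13→21
Case 4: waits 21, runs 21→30
Sum = 0+6+9+13+21 = 49.
SPT (increasing processing time): Case 3 Case 5 Case 1 Case 2 Case 4.
Case 3: waits 0, runs 0→3
Case 5: waits 3, runs 3→7
Case 1: waits 7, runs 7→13
Case 2: waits 13, runs 13→21
Case 4: waits 21, runs 21→30
Sum = 0+3+7+13+21 = 44.
Difference = 49 − 44 = 5.

5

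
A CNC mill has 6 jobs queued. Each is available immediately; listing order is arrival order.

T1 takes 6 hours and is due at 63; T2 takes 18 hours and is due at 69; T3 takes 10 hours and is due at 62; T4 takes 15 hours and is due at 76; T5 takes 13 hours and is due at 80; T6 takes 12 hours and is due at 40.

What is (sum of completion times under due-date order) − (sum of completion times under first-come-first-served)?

EDD (increasing due date): T6 T3 T1 T2 T4 T5.
T6: 0→12
T3: 12→22
T1: 22→28
T2: 28→46
T4: 46→61
T5: 61→74
Sum = 12+22+28+46+61+74 = 243.
FIFO (arrival order): T1 T2 T3 T4 T5 T6.
T1: 0→6
T2: 6→24
T3: 24→34
T4: 34→49
T5: 49→62
T6: 62→74
Sum = 6+24+34+49+62+74 = 249.
Difference = 243 − 249 = -6.

-6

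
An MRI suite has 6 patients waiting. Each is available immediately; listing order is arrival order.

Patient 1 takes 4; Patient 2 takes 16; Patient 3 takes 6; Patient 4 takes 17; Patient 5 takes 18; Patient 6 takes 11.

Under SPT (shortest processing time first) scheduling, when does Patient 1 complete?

SPT (increasing processing time): Patient 1 Patient 3 Patient 6 Patient 2 Patient 4 Patient 5.
Patient 1: 0→4

4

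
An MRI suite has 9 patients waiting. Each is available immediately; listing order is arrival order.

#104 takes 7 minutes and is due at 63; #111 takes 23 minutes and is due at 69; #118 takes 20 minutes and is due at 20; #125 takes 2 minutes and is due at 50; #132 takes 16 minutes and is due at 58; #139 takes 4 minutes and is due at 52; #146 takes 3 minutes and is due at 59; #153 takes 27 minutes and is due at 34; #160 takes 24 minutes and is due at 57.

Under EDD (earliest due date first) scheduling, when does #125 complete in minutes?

EDD (increasing due date): #118 #153 #125 #139 #160 #132 #146 #104 #111.
#118: 0→20
#153: 20→47
#125: 47→49

49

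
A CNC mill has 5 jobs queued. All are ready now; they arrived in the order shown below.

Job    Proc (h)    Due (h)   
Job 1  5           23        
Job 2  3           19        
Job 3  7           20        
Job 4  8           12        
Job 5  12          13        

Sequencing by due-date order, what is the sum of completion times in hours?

EDD (increasing due date): Job 4 Job 5 Job 2 Job 3 Job 1.
Job 4: 0→8
Job 5: 8→20
Job 2: 20→23
Job 3: 23→30
Job 1: 30→35
Sum = 8+20+23+30+35 = 116.

116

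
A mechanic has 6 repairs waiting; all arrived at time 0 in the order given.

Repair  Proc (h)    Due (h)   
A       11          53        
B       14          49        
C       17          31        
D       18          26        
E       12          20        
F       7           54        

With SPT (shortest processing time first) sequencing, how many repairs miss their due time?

SPT (increasing processing time): F A E B C D.
F: 0→7, due 54, tardiness 0
A: 7→18, due 53, tardiness 0
E: 18→30, due 20, tardiness 10
B: 30→44, due 49, tardiness 0
C: 44→61, due 31, tardiness 30
D: 61→79, due 26, tardiness 53
Late repairs: 3.

3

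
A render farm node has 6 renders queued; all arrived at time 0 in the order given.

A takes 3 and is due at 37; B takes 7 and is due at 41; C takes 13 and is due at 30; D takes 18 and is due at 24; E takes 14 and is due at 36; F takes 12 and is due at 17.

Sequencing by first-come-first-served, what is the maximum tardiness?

50

FIFO (arrival order): A B C D E F.
A: 0→3, due 37, tardiness 0
B: 3→10, due 41, tardiness 0
C: 10→23, due 30, tardiness 0
D: 23→41, due 24, tardiness 17
E: 41→55, due 36, tardiness 19
F: 55→67, due 17, tardiness 50
Maximum = 50.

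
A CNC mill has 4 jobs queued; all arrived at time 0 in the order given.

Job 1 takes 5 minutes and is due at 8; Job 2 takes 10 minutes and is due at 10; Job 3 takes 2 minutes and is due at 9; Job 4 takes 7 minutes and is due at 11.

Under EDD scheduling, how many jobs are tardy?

2

EDD (increasing due date): Job 1 Job 3 Job 2 Job 4.
Job 1: 0→5, due 8, tardiness 0
Job 3: 5→7, due 9, tardiness 0
Job 2: 7→17, due 10, tardiness 7
Job 4: 17→24, due 11, tardiness 13
Late jobs: 2.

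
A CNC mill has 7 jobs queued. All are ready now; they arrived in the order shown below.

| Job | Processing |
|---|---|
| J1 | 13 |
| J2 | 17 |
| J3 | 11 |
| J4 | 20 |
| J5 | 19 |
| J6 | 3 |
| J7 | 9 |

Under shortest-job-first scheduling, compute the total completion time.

291

SPT (increasing processing time): J6 J7 J3 J1 J2 J5 J4.
J6: 0→3
J7: 3→12
J3: 12→23
J1: 23→36
J2: 36→53
J5: 53→72
J4: 72→92
Sum = 3+12+23+36+53+72+92 = 291.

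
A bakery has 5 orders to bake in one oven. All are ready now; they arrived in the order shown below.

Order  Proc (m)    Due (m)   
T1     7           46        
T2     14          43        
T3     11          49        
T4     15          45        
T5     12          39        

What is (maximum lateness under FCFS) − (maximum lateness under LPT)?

FIFO (arrival order): T1 T2 T3 T4 T5.
T1: 0→7, due 46, lateness -39
T2: 7→21, due 43, lateness -22
T3: 21→32, due 49, lateness -17
T4: 32→47, due 45, lateness 2
T5: 47→59, due 39, lateness 20
Maximum = 20.
LPT (decreasing processing time): T4 T2 T5 T3 T1.
T4: 0→15, due 45, lateness -30
T2: 15→29, due 43, lateness -14
T5: 29→41, due 39, lateness 2
T3: 41→52, due 49, lateness 3
T1: 52→59, due 46, lateness 13
Maximum = 13.
Difference = 20 − 13 = 7.

7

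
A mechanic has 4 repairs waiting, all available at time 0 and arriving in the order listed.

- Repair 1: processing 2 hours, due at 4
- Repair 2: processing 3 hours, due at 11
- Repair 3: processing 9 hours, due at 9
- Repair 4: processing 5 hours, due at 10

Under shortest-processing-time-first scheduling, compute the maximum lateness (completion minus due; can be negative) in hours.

SPT (increasing processing time): Repair 1 Repair 2 Repair 4 Repair 3.
Repair 1: 0→2, due 4, lateness -2
Repair 2: 2→5, due 11, lateness -6
Repair 4: 5→10, due 10, lateness 0
Repair 3: 10→19, due 9, lateness 10
Maximum = 10.

10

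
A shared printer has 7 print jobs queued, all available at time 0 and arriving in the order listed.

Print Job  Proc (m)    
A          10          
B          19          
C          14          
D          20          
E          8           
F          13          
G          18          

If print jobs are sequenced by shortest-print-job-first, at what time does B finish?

SPT (increasing processing time): E A F C G B D.
E: 0→8
A: 8→18
F: 18→31
C: 31→45
G: 45→63
B: 63→82

82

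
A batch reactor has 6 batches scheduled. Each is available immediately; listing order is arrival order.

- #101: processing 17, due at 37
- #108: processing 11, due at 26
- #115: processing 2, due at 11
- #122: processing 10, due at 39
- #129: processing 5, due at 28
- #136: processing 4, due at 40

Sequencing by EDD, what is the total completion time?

EDD (increasing due date): #115 #108 #129 #101 #122 #136.
#115: 0→2
#108: 2→13
#129: 13→18
#101: 18→35
#122: 35→45
#136: 45→49
Sum = 2+13+18+35+45+49 = 162.

162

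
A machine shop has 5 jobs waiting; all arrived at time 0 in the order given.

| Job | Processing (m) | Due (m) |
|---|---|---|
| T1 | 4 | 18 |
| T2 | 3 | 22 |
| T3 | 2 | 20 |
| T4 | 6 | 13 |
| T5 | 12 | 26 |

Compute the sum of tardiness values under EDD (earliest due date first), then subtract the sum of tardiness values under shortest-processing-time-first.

-2

EDD (increasing due date): T4 T1 T3 T2 T5.
T4: 0→6, due 13, tardiness 0
T1: 6→10, due 18, tardiness 0
T3: 10→12, due 20, tardiness 0
T2: 12→15, due 22, tardiness 0
T5: 15→27, due 26, tardiness 1
Sum = 0+0+0+0+1 = 1.
SPT (increasing processing time): T3 T2 T1 T4 T5.
T3: 0→2, due 20, tardiness 0
T2: 2→5, due 22, tardiness 0
T1: 5→9, due 18, tardiness 0
T4: 9→15, due 13, tardiness 2
T5: 15→27, due 26, tardiness 1
Sum = 0+0+0+2+1 = 3.
Difference = 1 − 3 = -2.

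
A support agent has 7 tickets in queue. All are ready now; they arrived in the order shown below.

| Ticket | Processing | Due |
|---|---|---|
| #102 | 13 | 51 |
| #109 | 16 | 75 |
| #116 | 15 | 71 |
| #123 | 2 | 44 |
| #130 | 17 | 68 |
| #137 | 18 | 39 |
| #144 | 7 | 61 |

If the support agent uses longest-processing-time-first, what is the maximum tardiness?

LPT (decreasing processing time): #137 #130 #109 #116 #102 #144 #123.
#137: 0→18, due 39, tardiness 0
#130: 18→35, due 68, tardiness 0
#109: 35→51, due 75, tardiness 0
#116: 51→66, due 71, tardiness 0
#102: 66→79, due 51, tardiness 28
#144: 79→86, due 61, tardiness 25
#123: 86→88, due 44, tardiness 44
Maximum = 44.

44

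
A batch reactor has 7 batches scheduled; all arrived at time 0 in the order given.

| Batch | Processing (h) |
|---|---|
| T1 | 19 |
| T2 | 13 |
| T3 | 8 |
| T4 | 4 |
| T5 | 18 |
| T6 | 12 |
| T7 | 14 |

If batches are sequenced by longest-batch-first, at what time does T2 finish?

64

LPT (decreasing processing time): T1 T5 T7 T2 T6 T3 T4.
T1: 0→19
T5: 19→37
T7: 37→51
T2: 51→64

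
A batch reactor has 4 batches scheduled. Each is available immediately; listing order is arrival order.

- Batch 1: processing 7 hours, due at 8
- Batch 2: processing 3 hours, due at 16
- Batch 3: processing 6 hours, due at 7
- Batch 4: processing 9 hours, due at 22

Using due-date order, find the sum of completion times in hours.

EDD (increasing due date): Batch 3 Batch 1 Batch 2 Batch 4.
Batch 3: 0→6
Batch 1: 6→13
Batch 2: 13→16
Batch 4: 16→25
Sum = 6+13+16+25 = 60.

60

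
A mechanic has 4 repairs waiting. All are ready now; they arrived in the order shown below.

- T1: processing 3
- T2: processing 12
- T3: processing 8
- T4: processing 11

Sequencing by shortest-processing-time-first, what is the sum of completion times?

SPT (increasing processing time): T1 T3 T4 T2.
T1: 0→3
T3: 3→11
T4: 11→22
T2: 22→34
Sum = 3+11+22+34 = 70.

70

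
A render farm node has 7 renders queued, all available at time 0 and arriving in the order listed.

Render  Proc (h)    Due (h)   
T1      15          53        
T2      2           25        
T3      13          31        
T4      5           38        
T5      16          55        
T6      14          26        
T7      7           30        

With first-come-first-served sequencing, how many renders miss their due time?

FIFO (arrival order): T1 T2 T3 T4 T5 T6 T7.
T1: 0→15, due 53, tardiness 0
T2: 15→17, due 25, tardiness 0
T3: 17→30, due 31, tardiness 0
T4: 30→35, due 38, tardiness 0
T5: 35→51, due 55, tardiness 0
T6: 51→65, due 26, tardiness 39
T7: 65→72, due 30, tardiness 42
Late renders: 2.

2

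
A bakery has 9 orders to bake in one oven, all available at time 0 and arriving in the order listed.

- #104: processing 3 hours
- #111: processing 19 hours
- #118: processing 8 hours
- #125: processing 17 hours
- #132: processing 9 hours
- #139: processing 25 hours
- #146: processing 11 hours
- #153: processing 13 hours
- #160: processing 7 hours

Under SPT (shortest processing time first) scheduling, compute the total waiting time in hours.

302

SPT (increasing processing time): #104 #160 #118 #132 #146 #153 #125 #111 #139.
#104: waits 0, runs 0→3
#160: waits 3, runs 3→10
#118: waits 10, runs 10→18
#132: waits 18, runs 18→27
#146: waits 27, runs 27→38
#153: waits 38, runs 38→51
#125: waits 51, runs 51→68
#111: waits 68, runs 68→87
#139: waits 87, runs 87→112
Sum = 0+3+10+18+27+38+51+68+87 = 302.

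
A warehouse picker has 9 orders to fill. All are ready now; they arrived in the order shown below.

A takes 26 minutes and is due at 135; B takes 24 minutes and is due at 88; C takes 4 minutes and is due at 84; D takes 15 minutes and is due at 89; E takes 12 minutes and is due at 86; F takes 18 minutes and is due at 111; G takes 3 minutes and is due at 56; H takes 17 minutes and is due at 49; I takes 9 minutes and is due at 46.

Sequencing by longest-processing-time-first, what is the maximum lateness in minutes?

75

LPT (decreasing processing time): A B F H D E I C G.
A: 0→26, due 135, lateness -109
B: 26→50, due 88, lateness -38
F: 50→68, due 111, lateness -43
H: 68→85, due 49, lateness 36
D: 85→100, due 89, lateness 11
E: 100→112, due 86, lateness 26
I: 112→121, due 46, lateness 75
C: 121→125, due 84, lateness 41
G: 125→128, due 56, lateness 72
Maximum = 75.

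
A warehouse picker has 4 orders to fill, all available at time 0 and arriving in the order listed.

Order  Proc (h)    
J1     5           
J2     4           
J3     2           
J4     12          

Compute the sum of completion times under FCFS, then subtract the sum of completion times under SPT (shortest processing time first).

FIFO (arrival order): J1 J2 J3 J4.
J1: 0→5
J2: 5→9
J3: 9→11
J4: 11→23
Sum = 5+9+11+23 = 48.
SPT (increasing processing time): J3 J2 J1 J4.
J3: 0→2
J2: 2→6
J1: 6→11
J4: 11→23
Sum = 2+6+11+23 = 42.
Difference = 48 − 42 = 6.

6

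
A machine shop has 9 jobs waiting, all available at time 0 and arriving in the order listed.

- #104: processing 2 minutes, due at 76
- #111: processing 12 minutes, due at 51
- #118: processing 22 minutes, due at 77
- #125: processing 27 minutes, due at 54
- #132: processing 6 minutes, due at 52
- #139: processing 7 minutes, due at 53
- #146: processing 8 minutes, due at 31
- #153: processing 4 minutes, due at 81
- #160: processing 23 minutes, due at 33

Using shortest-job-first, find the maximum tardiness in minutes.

SPT (increasing processing time): #104 #153 #132 #139 #146 #111 #118 #160 #125.
#104: 0→2, due 76, tardiness 0
#153: 2→6, due 81, tardiness 0
#132: 6→12, due 52, tardiness 0
#139: 12→19, due 53, tardiness 0
#146: 19→27, due 31, tardiness 0
#111: 27→39, due 51, tardiness 0
#118: 39→61, due 77, tardiness 0
#160: 61→84, due 33, tardiness 51
#125: 84→111, due 54, tardiness 57
Maximum = 57.

57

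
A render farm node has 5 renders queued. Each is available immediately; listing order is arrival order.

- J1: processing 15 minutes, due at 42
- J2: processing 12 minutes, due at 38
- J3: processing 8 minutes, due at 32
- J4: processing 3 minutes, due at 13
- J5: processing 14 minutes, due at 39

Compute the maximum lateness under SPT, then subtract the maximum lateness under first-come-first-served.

-15

SPT (increasing processing time): J4 J3 J2 J5 J1.
J4: 0→3, due 13, lateness -10
J3: 3→11, due 32, lateness -21
J2: 11→23, due 38, lateness -15
J5: 23→37, due 39, lateness -2
J1: 37→52, due 42, lateness 10
Maximum = 10.
FIFO (arrival order): J1 J2 J3 J4 J5.
J1: 0→15, due 42, lateness -27
J2: 15→27, due 38, lateness -11
J3: 27→35, due 32, lateness 3
J4: 35→38, due 13, lateness 25
J5: 38→52, due 39, lateness 13
Maximum = 25.
Difference = 10 − 25 = -15.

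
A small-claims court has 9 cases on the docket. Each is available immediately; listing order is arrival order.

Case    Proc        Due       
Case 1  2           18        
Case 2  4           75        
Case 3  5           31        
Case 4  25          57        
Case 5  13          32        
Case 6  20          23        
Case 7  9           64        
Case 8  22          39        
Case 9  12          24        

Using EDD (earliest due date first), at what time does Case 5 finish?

EDD (increasing due date): Case 1 Case 6 Case 9 Case 3 Case 5 Case 8 Case 4 Case 7 Case 2.
Case 1: 0→2
Case 6: 2→22
Case 9: 22→34
Case 3: 34→39
Case 5: 39→52

52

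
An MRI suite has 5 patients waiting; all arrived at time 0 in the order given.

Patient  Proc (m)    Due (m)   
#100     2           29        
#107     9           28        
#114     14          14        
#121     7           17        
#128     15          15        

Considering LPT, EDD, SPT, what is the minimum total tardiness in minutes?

50

LPT (decreasing processing time): #128 #114 #107 #121 #100.
#128: 0→15, due 15, tardiness 0
#114: 15→29, due 14, tardiness 15
#107: 29→38, due 28, tardiness 10
#121: 38→45, due 17, tardiness 28
#100: 45→47, due 29, tardiness 18
Sum = 0+15+10+28+18 = 71.
EDD (increasing due date): #114 #128 #121 #107 #100.
#114: 0→14, due 14, tardiness 0
#128: 14→29, due 15, tardiness 14
#121: 29→36, due 17, tardiness 19
#107: 36→45, due 28, tardiness 17
#100: 45→47, due 29, tardiness 18
Sum = 0+14+19+17+18 = 68.
SPT (increasing processing time): #100 #121 #107 #114 #128.
#100: 0→2, due 29, tardiness 0
#121: 2→9, due 17, tardiness 0
#107: 9→18, due 28, tardiness 0
#114: 18→32, due 14, tardiness 18
#128: 32→47, due 15, tardiness 32
Sum = 0+0+0+18+32 = 50.
LPT 71, EDD 68, SPT 50 → minimum 50.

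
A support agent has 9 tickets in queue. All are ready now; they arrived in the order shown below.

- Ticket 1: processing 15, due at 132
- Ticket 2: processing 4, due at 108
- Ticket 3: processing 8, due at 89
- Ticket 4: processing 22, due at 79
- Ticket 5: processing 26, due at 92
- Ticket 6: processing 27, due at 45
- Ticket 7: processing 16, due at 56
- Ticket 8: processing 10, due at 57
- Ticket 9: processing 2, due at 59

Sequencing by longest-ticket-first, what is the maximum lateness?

LPT (decreasing processing time): Ticket 6 Ticket 5 Ticket 4 Ticket 7 Ticket 1 Ticket 8 Ticket 3 Ticket 2 Ticket 9.
Ticket 6: 0→27, due 45, lateness -18
Ticket 5: 27→53, due 92, lateness -39
Ticket 4: 53→75, due 79, lateness -4
Ticket 7: 75→91, due 56, lateness 35
Ticket 1: 91→106, due 132, lateness -26
Ticket 8: 106→116, due 57, lateness 59
Ticket 3: 116→124, due 89, lateness 35
Ticket 2: 124→128, due 108, lateness 20
Ticket 9: 128→130, due 59, lateness 71
Maximum = 71.

71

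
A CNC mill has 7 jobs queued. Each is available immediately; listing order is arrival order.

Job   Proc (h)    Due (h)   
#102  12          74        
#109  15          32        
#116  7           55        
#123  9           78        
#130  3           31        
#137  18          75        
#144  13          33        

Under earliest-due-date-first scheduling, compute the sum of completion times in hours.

285

EDD (increasing due date): #130 #109 #144 #116 #102 #137 #123.
#130: 0→3
#109: 3→18
#144: 18→31
#116: 31→38
#102: 38→50
#137: 50→68
#123: 68→77
Sum = 3+18+31+38+50+68+77 = 285.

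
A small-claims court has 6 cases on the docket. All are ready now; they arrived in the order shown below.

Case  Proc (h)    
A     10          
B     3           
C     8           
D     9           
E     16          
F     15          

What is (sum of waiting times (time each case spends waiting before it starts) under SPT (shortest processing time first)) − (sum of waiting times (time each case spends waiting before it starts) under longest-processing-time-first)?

-87

SPT (increasing processing time): B C D A F E.
B: waits 0, runs 0→3
C: waits 3, runs 3→11
D: waits 11, runs 11→20
A: waits 20, runs 20→30
F: waits 30, runs 30→45
E: waits 45, runs 45→61
Sum = 0+3+11+20+30+45 = 109.
LPT (decreasing processing time): E F A D C B.
E: waits 0, runs 0→16
F: waits 16, runs 16→31
A: waits 31, runs 31→41
D: waits 41, runs 41→50
C: waits 50, runs 50→58
B: waits 58, runs 58→61
Sum = 0+16+31+41+50+58 = 196.
Difference = 109 − 196 = -87.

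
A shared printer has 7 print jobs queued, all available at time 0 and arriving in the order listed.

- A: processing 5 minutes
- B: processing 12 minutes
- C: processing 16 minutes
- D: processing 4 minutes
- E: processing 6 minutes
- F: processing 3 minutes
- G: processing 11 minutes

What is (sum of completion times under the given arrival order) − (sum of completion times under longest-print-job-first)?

FIFO (arrival order): A B C D E F G.
A: 0→5
B: 5→17
C: 17→33
D: 33→37
E: 37→43
F: 43→46
G: 46→57
Sum = 5+17+33+37+43+46+57 = 238.
LPT (decreasing processing time): C B G E A D F.
C: 0→16
B: 16→28
G: 28→39
E: 39→45
A: 45→50
D: 50→54
F: 54→57
Sum = 16+28+39+45+50+54+57 = 289.
Difference = 238 − 289 = -51.

-51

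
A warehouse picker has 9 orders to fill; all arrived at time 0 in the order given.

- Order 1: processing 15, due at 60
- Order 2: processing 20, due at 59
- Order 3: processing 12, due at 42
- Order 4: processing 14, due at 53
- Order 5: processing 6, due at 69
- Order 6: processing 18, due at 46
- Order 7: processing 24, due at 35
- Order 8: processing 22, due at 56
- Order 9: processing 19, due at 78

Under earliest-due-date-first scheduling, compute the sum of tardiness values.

EDD (increasing due date): Order 7 Order 3 Order 6 Order 4 Order 8 Order 2 Order 1 Order 5 Order 9.
Order 7: 0→24, due 35, tardiness 0
Order 3: 24→36, due 42, tardiness 0
Order 6: 36→54, due 46, tardiness 8
Order 4: 54→68, due 53, tardiness 15
Order 8: 68→90, due 56, tardiness 34
Order 2: 90→110, due 59, tardiness 51
Order 1: 110→125, due 60, tardiness 65
Order 5: 125→131, due 69, tardiness 62
Order 9: 131→150, due 78, tardiness 72
Sum = 0+0+8+15+34+51+65+62+72 = 307.

307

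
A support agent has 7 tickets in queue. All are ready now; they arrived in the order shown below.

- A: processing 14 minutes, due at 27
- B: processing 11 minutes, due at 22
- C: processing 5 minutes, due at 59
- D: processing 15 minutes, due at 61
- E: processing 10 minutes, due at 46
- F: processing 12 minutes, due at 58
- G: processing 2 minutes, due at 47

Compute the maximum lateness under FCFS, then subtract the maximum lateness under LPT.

FIFO (arrival order): A B C D E F G.
A: 0→14, due 27, lateness -13
B: 14→25, due 22, lateness 3
C: 25→30, due 59, lateness -29
D: 30→45, due 61, lateness -16
E: 45→55, due 46, lateness 9
F: 55→67, due 58, lateness 9
G: 67→69, due 47, lateness 22
Maximum = 22.
LPT (decreasing processing time): D A F B E C G.
D: 0→15, due 61, lateness -46
A: 15→29, due 27, lateness 2
F: 29→41, due 58, lateness -17
B: 41→52, due 22, lateness 30
E: 52→62, due 46, lateness 16
C: 62→67, due 59, lateness 8
G: 67→69, due 47, lateness 22
Maximum = 30.
Difference = 22 − 30 = -8.

-8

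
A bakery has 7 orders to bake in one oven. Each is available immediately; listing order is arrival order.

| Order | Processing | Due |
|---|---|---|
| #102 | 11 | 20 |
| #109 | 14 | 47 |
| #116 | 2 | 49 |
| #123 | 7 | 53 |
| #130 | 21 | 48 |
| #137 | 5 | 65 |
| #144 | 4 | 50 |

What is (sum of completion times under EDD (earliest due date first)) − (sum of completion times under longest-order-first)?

EDD (increasing due date): #102 #109 #130 #116 #144 #123 #137.
#102: 0→11
#109: 11→25
#130: 25→46
#116: 46→48
#144: 48→52
#123: 52→59
#137: 59→64
Sum = 11+25+46+48+52+59+64 = 305.
LPT (decreasing processing time): #130 #109 #102 #123 #137 #144 #116.
#130: 0→21
#109: 21→35
#102: 35→46
#123: 46→53
#137: 53→58
#144: 58→62
#116: 62→64
Sum = 21+35+46+53+58+62+64 = 339.
Difference = 305 − 339 = -34.

-34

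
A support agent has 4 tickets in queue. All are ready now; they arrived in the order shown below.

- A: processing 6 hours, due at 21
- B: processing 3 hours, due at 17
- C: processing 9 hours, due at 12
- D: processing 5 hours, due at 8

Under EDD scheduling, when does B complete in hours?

EDD (increasing due date): D C B A.
D: 0→5
C: 5→14
B: 14→17

17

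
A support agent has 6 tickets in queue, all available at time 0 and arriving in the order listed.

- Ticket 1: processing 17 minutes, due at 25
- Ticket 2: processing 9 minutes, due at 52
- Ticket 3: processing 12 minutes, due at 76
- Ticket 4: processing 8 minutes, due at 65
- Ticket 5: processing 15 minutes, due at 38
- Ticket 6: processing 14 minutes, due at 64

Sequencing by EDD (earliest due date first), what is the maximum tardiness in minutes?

0

EDD (increasing due date): Ticket 1 Ticket 5 Ticket 2 Ticket 6 Ticket 4 Ticket 3.
Ticket 1: 0→17, due 25, tardiness 0
Ticket 5: 17→32, due 38, tardiness 0
Ticket 2: 32→41, due 52, tardiness 0
Ticket 6: 41→55, due 64, tardiness 0
Ticket 4: 55→63, due 65, tardiness 0
Ticket 3: 63→75, due 76, tardiness 0
Maximum = 0.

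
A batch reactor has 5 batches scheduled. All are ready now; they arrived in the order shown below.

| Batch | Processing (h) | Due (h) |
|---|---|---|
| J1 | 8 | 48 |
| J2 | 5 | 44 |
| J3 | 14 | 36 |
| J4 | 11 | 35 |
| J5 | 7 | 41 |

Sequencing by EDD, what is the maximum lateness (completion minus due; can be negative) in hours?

EDD (increasing due date): J4 J3 J5 J2 J1.
J4: 0→11, due 35, lateness -24
J3: 11→25, due 36, lateness -11
J5: 25→32, due 41, lateness -9
J2: 32→37, due 44, lateness -7
J1: 37→45, due 48, lateness -3
Maximum = -3.

-3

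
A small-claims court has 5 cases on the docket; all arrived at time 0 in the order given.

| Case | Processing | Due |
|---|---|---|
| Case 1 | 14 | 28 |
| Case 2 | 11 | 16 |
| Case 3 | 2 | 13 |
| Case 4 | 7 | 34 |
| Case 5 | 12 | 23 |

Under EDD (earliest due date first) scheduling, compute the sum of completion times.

125

EDD (increasing due date): Case 3 Case 2 Case 5 Case 1 Case 4.
Case 3: 0→2
Case 2: 2→13
Case 5: 13→25
Case 1: 25→39
Case 4: 39→46
Sum = 2+13+25+39+46 = 125.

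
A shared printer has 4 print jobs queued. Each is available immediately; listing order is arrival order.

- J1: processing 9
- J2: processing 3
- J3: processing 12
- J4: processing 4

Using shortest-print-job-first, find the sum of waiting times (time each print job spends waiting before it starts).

26

SPT (increasing processing time): J2 J4 J1 J3.
J2: waits 0, runs 0→3
J4: waits 3, runs 3→7
J1: waits 7, runs 7→16
J3: waits 16, runs 16→28
Sum = 0+3+7+16 = 26.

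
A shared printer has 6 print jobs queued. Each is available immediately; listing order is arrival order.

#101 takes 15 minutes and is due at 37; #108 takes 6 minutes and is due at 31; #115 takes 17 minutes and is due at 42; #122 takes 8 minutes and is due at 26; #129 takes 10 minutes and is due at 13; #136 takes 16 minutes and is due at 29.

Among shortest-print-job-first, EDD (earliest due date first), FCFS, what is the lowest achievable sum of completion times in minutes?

SPT (increasing processing time): #108 #122 #129 #101 #136 #115.
#108: 0→6
#122: 6→14
#129: 14→24
#101: 24→39
#136: 39→55
#115: 55→72
Sum = 6+14+24+39+55+72 = 210.
EDD (increasing due date): #129 #122 #136 #108 #101 #115.
#129: 0→10
#122: 10→18
#136: 18→34
#108: 34→40
#101: 40→55
#115: 55→72
Sum = 10+18+34+40+55+72 = 229.
FIFO (arrival order): #101 #108 #115 #122 #129 #136.
#101: 0→15
#108: 15→21
#115: 21→38
#122: 38→46
#129: 46→56
#136: 56→72
Sum = 15+21+38+46+56+72 = 248.
SPT 210, EDD 229, FIFO 248 → minimum 210.

210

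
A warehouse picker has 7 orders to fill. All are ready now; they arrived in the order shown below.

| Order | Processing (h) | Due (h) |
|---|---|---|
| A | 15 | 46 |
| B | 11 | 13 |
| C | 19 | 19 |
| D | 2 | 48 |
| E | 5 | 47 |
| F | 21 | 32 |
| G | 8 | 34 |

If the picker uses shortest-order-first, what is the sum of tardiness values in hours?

SPT (increasing processing time): D E G B A C F.
D: 0→2, due 48, tardiness 0
E: 2→7, due 47, tardiness 0
G: 7→15, due 34, tardiness 0
B: 15→26, due 13, tardiness 13
A: 26→41, due 46, tardiness 0
C: 41→60, due 19, tardiness 41
F: 60→81, due 32, tardiness 49
Sum = 0+0+0+13+0+41+49 = 103.

103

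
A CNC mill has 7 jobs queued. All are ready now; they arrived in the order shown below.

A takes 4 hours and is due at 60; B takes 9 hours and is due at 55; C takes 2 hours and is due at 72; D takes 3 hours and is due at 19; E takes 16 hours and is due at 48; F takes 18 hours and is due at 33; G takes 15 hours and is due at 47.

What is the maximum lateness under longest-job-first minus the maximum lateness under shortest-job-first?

12

LPT (decreasing processing time): F E G B A D C.
F: 0→18, due 33, lateness -15
E: 18→34, due 48, lateness -14
G: 34→49, due 47, lateness 2
B: 49→58, due 55, lateness 3
A: 58→62, due 60, lateness 2
D: 62→65, due 19, lateness 46
C: 65→67, due 72, lateness -5
Maximum = 46.
SPT (increasing processing time): C D A B G E F.
C: 0→2, due 72, lateness -70
D: 2→5, due 19, lateness -14
A: 5→9, due 60, lateness -51
B: 9→18, due 55, lateness -37
G: 18→33, due 47, lateness -14
E: 33→49, due 48, lateness 1
F: 49→67, due 33, lateness 34
Maximum = 34.
Difference = 46 − 34 = 12.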